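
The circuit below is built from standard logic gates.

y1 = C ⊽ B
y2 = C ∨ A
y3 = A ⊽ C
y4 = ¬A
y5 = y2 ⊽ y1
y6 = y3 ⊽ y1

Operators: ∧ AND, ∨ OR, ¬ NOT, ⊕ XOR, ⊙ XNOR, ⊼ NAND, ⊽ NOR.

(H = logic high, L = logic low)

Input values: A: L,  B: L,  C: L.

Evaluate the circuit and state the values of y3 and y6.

y1 = C NOR B = L NOR L = H
y3 = A NOR C = L NOR L = H
y6 = y3 NOR y1 = H NOR H = L

y3 = H, y6 = L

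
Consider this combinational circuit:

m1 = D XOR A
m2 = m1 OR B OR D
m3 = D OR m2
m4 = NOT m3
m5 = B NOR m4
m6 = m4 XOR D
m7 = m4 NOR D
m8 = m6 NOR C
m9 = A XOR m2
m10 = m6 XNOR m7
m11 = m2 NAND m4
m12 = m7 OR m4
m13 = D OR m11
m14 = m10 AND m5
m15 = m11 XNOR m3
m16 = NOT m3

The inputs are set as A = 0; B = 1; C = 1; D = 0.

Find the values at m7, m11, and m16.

m7 = 1; m11 = 1; m16 = 0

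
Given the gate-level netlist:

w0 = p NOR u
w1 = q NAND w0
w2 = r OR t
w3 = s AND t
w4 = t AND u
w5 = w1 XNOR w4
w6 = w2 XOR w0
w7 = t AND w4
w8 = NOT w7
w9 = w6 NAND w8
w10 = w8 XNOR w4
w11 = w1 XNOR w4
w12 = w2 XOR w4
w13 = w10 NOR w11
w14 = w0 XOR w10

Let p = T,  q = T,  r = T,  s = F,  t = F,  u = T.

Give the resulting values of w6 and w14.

w0 = p NOR u = T NOR T = F
w2 = r OR t = T OR F = T
w4 = t AND u = F AND T = F
w6 = w2 XOR w0 = T XOR F = T
w7 = t AND w4 = F AND F = F
w8 = NOT w7 = NOT F = T
w10 = w8 XNOR w4 = T XNOR F = F
w14 = w0 XOR w10 = F XOR F = F

w6 = T, w14 = F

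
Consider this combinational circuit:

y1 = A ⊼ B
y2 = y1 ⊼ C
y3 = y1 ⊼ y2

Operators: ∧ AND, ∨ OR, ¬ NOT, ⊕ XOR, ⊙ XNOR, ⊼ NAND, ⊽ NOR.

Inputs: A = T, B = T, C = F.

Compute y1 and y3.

y1 = A NAND B = T NAND T = F
y2 = y1 NAND C = F NAND F = T
y3 = y1 NAND y2 = F NAND T = T

y1 = F, y3 = T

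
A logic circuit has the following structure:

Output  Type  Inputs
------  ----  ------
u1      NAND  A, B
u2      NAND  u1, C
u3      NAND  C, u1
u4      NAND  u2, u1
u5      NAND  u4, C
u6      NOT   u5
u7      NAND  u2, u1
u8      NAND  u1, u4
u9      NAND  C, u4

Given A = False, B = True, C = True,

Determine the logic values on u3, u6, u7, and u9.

u3 = False; u6 = True; u7 = True; u9 = False

u1 = A NAND B = False NAND True = True
u2 = u1 NAND C = True NAND True = False
u3 = C NAND u1 = True NAND True = False
u4 = u2 NAND u1 = False NAND True = True
u5 = u4 NAND C = True NAND True = False
u6 = NOT u5 = NOT False = True
u7 = u2 NAND u1 = False NAND True = True
u9 = C NAND u4 = True NAND True = False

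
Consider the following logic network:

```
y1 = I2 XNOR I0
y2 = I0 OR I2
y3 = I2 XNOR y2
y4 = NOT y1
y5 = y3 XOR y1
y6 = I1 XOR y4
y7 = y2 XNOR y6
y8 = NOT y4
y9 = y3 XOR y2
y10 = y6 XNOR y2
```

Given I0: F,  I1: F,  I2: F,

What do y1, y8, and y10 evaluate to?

y1 = T, y8 = T, y10 = T

y1 = I2 XNOR I0 = F XNOR F = T
y2 = I0 OR I2 = F OR F = F
y4 = NOT y1 = NOT T = F
y6 = I1 XOR y4 = F XOR F = F
y8 = NOT y4 = NOT F = T
y10 = y6 XNOR y2 = F XNOR F = T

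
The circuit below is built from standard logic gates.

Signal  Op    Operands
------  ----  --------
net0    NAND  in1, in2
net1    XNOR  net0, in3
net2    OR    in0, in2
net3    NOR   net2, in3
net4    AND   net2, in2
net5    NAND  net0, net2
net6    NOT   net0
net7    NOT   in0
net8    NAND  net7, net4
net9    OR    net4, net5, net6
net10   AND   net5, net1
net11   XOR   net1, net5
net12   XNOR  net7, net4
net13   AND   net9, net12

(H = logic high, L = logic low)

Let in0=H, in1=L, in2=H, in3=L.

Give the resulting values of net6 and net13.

net6 = L, net13 = L

net0 = in1 NAND in2 = L NAND H = H
net2 = in0 OR in2 = H OR H = H
net4 = net2 AND in2 = H AND H = H
net5 = net0 NAND net2 = H NAND H = L
net6 = NOT net0 = NOT H = L
net7 = NOT in0 = NOT H = L
net9 = net4 OR net5 OR net6 = H OR L OR L = H
net12 = net7 XNOR net4 = L XNOR H = L
net13 = net9 AND net12 = H AND L = L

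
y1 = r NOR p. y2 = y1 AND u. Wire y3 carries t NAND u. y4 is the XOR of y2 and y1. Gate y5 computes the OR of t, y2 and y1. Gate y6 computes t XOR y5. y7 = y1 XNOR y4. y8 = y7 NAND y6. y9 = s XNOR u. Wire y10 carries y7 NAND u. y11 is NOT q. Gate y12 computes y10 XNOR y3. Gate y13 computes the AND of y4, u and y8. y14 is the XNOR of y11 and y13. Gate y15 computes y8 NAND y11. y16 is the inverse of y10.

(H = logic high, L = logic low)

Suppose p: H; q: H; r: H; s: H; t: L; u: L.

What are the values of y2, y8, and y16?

y2 = L; y8 = H; y16 = L

y1 = r NOR p = H NOR H = L
y2 = y1 AND u = L AND L = L
y4 = y2 XOR y1 = L XOR L = L
y5 = t OR y2 OR y1 = L OR L OR L = L
y6 = t XOR y5 = L XOR L = L
y7 = y1 XNOR y4 = L XNOR L = H
y8 = y7 NAND y6 = H NAND L = H
y10 = y7 NAND u = H NAND L = H
y16 = NOT y10 = NOT H = L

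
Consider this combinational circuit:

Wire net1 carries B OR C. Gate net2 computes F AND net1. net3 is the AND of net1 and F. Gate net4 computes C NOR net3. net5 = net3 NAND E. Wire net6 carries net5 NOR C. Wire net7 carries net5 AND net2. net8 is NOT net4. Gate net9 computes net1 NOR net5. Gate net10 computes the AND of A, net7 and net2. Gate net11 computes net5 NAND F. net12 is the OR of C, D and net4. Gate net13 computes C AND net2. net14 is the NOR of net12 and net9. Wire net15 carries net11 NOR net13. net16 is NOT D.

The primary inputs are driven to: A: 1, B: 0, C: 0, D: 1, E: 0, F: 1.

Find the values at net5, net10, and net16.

net1 = B OR C = 0 OR 0 = 0
net2 = F AND net1 = 1 AND 0 = 0
net3 = net1 AND F = 0 AND 1 = 0
net5 = net3 NAND E = 0 NAND 0 = 1
net7 = net5 AND net2 = 1 AND 0 = 0
net10 = A AND net7 AND net2 = 1 AND 0 AND 0 = 0
net16 = NOT D = NOT 1 = 0

net5 = 1  net10 = 0  net16 = 0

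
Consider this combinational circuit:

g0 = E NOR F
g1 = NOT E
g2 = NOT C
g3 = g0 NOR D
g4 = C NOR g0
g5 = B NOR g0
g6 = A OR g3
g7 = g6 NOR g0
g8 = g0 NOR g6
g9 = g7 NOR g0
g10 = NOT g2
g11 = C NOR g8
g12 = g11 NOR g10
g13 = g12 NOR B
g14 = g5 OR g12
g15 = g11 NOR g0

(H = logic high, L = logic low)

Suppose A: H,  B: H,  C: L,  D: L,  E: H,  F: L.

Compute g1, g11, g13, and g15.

g0 = E NOR F = H NOR L = L
g1 = NOT E = NOT H = L
g2 = NOT C = NOT L = H
g3 = g0 NOR D = L NOR L = H
g6 = A OR g3 = H OR H = H
g8 = g0 NOR g6 = L NOR H = L
g10 = NOT g2 = NOT H = L
g11 = C NOR g8 = L NOR L = H
g12 = g11 NOR g10 = H NOR L = L
g13 = g12 NOR B = L NOR H = L
g15 = g11 NOR g0 = H NOR L = L

g1 = L  g11 = H  g13 = L  g15 = L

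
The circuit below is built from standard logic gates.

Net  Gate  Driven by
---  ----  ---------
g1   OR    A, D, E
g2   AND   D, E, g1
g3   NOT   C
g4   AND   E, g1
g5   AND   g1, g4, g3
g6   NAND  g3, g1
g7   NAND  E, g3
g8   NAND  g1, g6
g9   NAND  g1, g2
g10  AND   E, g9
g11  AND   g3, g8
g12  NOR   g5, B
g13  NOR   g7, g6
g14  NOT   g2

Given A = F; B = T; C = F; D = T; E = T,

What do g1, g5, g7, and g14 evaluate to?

g1 = A OR D OR E = F OR T OR T = T
g2 = D AND E AND g1 = T AND T AND T = T
g3 = NOT C = NOT F = T
g4 = E AND g1 = T AND T = T
g5 = g1 AND g4 AND g3 = T AND T AND T = T
g7 = E NAND g3 = T NAND T = F
g14 = NOT g2 = NOT T = F

g1 = T; g5 = T; g7 = F; g14 = F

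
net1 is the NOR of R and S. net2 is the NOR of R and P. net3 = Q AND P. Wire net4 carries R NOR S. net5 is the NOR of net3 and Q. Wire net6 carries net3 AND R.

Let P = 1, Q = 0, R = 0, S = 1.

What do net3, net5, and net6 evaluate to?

net3 = 0; net5 = 1; net6 = 0

net3 = Q AND P = 0 AND 1 = 0
net5 = net3 NOR Q = 0 NOR 0 = 1
net6 = net3 AND R = 0 AND 0 = 0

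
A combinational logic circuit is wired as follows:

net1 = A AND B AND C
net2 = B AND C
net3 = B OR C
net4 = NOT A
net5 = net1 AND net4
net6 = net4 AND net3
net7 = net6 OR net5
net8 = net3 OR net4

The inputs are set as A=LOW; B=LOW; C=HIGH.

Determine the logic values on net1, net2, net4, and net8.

net1 = A AND B AND C = LOW AND LOW AND HIGH = LOW
net2 = B AND C = LOW AND HIGH = LOW
net3 = B OR C = LOW OR HIGH = HIGH
net4 = NOT A = NOT LOW = HIGH
net8 = net3 OR net4 = HIGH OR HIGH = HIGH

net1 = LOW, net2 = LOW, net4 = HIGH, net8 = HIGH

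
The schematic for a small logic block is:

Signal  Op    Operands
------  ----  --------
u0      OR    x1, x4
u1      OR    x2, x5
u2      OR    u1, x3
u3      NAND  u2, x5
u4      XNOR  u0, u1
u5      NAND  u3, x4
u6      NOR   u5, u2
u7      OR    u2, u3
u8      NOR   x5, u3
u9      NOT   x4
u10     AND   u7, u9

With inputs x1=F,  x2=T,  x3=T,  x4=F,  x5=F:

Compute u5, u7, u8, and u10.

u1 = x2 OR x5 = T OR F = T
u2 = u1 OR x3 = T OR T = T
u3 = u2 NAND x5 = T NAND F = T
u5 = u3 NAND x4 = T NAND F = T
u7 = u2 OR u3 = T OR T = T
u8 = x5 NOR u3 = F NOR T = F
u9 = NOT x4 = NOT F = T
u10 = u7 AND u9 = T AND T = T

u5 = T, u7 = T, u8 = F, u10 = T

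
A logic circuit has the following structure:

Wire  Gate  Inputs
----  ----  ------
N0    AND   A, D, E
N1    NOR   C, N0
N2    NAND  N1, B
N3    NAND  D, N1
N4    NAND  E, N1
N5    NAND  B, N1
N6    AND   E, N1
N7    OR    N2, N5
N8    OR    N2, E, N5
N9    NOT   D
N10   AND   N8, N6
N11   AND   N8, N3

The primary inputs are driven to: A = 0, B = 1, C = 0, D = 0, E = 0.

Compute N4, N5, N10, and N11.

N0 = A AND D AND E = 0 AND 0 AND 0 = 0
N1 = C NOR N0 = 0 NOR 0 = 1
N2 = N1 NAND B = 1 NAND 1 = 0
N3 = D NAND N1 = 0 NAND 1 = 1
N4 = E NAND N1 = 0 NAND 1 = 1
N5 = B NAND N1 = 1 NAND 1 = 0
N6 = E AND N1 = 0 AND 1 = 0
N8 = N2 OR E OR N5 = 0 OR 0 OR 0 = 0
N10 = N8 AND N6 = 0 AND 0 = 0
N11 = N8 AND N3 = 0 AND 1 = 0

N4 = 1, N5 = 0, N10 = 0, N11 = 0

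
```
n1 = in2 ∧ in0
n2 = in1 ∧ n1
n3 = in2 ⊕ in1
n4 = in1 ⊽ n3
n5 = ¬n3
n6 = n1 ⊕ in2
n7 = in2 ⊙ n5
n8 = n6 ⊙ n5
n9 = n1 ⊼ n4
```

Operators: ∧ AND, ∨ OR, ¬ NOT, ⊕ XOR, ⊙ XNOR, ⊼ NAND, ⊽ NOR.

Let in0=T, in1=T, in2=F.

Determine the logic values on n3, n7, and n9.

n3 = T; n7 = T; n9 = T

n1 = in2 AND in0 = F AND T = F
n3 = in2 XOR in1 = F XOR T = T
n4 = in1 NOR n3 = T NOR T = F
n5 = NOT n3 = NOT T = F
n7 = in2 XNOR n5 = F XNOR F = T
n9 = n1 NAND n4 = F NAND F = T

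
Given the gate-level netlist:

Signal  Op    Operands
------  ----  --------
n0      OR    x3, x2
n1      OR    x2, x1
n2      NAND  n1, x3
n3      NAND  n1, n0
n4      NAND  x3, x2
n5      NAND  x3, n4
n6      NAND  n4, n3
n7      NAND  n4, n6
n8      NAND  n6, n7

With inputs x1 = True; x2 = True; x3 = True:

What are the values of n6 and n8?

n6 = True, n8 = False

n0 = x3 OR x2 = True OR True = True
n1 = x2 OR x1 = True OR True = True
n3 = n1 NAND n0 = True NAND True = False
n4 = x3 NAND x2 = True NAND True = False
n6 = n4 NAND n3 = False NAND False = True
n7 = n4 NAND n6 = False NAND True = True
n8 = n6 NAND n7 = True NAND True = False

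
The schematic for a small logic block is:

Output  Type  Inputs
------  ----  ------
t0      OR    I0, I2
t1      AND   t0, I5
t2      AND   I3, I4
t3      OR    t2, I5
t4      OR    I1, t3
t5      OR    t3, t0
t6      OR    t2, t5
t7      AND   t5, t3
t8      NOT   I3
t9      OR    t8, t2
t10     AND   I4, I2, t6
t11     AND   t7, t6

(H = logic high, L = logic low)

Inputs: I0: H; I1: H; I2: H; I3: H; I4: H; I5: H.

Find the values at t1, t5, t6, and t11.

t1 = H, t5 = H, t6 = H, t11 = H

t0 = I0 OR I2 = H OR H = H
t1 = t0 AND I5 = H AND H = H
t2 = I3 AND I4 = H AND H = H
t3 = t2 OR I5 = H OR H = H
t5 = t3 OR t0 = H OR H = H
t6 = t2 OR t5 = H OR H = H
t7 = t5 AND t3 = H AND H = H
t11 = t7 AND t6 = H AND H = H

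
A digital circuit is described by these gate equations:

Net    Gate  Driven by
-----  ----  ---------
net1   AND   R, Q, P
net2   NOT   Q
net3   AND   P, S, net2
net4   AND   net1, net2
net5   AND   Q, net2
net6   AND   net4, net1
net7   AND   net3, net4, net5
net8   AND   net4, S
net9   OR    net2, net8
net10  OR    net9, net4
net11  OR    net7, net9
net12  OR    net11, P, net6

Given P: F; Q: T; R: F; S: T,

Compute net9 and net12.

net9 = F; net12 = F

net1 = R AND Q AND P = F AND T AND F = F
net2 = NOT Q = NOT T = F
net3 = P AND S AND net2 = F AND T AND F = F
net4 = net1 AND net2 = F AND F = F
net5 = Q AND net2 = T AND F = F
net6 = net4 AND net1 = F AND F = F
net7 = net3 AND net4 AND net5 = F AND F AND F = F
net8 = net4 AND S = F AND T = F
net9 = net2 OR net8 = F OR F = F
net11 = net7 OR net9 = F OR F = F
net12 = net11 OR P OR net6 = F OR F OR F = F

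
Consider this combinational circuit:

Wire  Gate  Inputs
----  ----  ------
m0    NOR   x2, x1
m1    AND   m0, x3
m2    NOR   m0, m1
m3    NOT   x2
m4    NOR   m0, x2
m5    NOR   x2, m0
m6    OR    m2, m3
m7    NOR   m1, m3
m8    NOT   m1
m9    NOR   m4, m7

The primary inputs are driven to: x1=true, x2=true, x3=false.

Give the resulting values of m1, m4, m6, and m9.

m0 = x2 NOR x1 = true NOR true = false
m1 = m0 AND x3 = false AND false = false
m2 = m0 NOR m1 = false NOR false = true
m3 = NOT x2 = NOT true = false
m4 = m0 NOR x2 = false NOR true = false
m6 = m2 OR m3 = true OR false = true
m7 = m1 NOR m3 = false NOR false = true
m9 = m4 NOR m7 = false NOR true = false

m1 = false, m4 = false, m6 = true, m9 = false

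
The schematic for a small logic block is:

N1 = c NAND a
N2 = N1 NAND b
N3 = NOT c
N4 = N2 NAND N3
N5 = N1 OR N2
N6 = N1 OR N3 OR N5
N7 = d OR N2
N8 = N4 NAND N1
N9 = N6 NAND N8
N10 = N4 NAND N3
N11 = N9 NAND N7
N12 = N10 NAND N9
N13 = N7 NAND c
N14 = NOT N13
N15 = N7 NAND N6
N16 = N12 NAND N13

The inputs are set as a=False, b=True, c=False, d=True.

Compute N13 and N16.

N13 = True  N16 = False

N1 = c NAND a = False NAND False = True
N2 = N1 NAND b = True NAND True = False
N3 = NOT c = NOT False = True
N4 = N2 NAND N3 = False NAND True = True
N5 = N1 OR N2 = True OR False = True
N6 = N1 OR N3 OR N5 = True OR True OR True = True
N7 = d OR N2 = True OR False = True
N8 = N4 NAND N1 = True NAND True = False
N9 = N6 NAND N8 = True NAND False = True
N10 = N4 NAND N3 = True NAND True = False
N12 = N10 NAND N9 = False NAND True = True
N13 = N7 NAND c = True NAND False = True
N16 = N12 NAND N13 = True NAND True = False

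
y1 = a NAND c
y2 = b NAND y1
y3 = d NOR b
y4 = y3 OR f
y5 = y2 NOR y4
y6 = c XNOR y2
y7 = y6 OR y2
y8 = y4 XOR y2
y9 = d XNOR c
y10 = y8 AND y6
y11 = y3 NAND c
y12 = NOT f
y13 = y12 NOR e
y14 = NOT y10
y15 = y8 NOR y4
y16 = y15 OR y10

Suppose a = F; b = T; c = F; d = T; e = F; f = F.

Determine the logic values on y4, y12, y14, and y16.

y4 = F  y12 = T  y14 = T  y16 = T

y1 = a NAND c = F NAND F = T
y2 = b NAND y1 = T NAND T = F
y3 = d NOR b = T NOR T = F
y4 = y3 OR f = F OR F = F
y6 = c XNOR y2 = F XNOR F = T
y8 = y4 XOR y2 = F XOR F = F
y10 = y8 AND y6 = F AND T = F
y12 = NOT f = NOT F = T
y14 = NOT y10 = NOT F = T
y15 = y8 NOR y4 = F NOR F = T
y16 = y15 OR y10 = T OR F = T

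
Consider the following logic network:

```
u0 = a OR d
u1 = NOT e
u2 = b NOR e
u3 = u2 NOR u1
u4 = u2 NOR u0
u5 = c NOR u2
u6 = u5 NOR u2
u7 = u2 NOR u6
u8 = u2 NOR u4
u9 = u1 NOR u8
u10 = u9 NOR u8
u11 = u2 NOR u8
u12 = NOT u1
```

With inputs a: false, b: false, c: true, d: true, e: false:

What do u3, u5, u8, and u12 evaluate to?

u0 = a OR d = false OR true = true
u1 = NOT e = NOT false = true
u2 = b NOR e = false NOR false = true
u3 = u2 NOR u1 = true NOR true = false
u4 = u2 NOR u0 = true NOR true = false
u5 = c NOR u2 = true NOR true = false
u8 = u2 NOR u4 = true NOR false = false
u12 = NOT u1 = NOT true = false

u3 = false, u5 = false, u8 = false, u12 = false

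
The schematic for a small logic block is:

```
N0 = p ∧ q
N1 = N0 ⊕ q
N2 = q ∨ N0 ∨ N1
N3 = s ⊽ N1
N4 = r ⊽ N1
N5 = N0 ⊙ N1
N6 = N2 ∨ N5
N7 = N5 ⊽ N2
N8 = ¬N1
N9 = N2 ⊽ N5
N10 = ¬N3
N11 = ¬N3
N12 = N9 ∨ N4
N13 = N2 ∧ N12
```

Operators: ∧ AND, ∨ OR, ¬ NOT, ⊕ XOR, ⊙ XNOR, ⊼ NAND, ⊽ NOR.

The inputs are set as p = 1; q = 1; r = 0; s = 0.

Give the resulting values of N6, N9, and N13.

N0 = p AND q = 1 AND 1 = 1
N1 = N0 XOR q = 1 XOR 1 = 0
N2 = q OR N0 OR N1 = 1 OR 1 OR 0 = 1
N4 = r NOR N1 = 0 NOR 0 = 1
N5 = N0 XNOR N1 = 1 XNOR 0 = 0
N6 = N2 OR N5 = 1 OR 0 = 1
N9 = N2 NOR N5 = 1 NOR 0 = 0
N12 = N9 OR N4 = 0 OR 1 = 1
N13 = N2 AND N12 = 1 AND 1 = 1

N6 = 1, N9 = 0, N13 = 1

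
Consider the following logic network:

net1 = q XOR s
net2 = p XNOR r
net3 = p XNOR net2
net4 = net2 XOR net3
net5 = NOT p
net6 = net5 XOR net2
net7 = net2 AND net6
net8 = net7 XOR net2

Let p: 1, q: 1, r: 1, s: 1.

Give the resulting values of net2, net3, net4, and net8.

net2 = 1; net3 = 1; net4 = 0; net8 = 0

net2 = p XNOR r = 1 XNOR 1 = 1
net3 = p XNOR net2 = 1 XNOR 1 = 1
net4 = net2 XOR net3 = 1 XOR 1 = 0
net5 = NOT p = NOT 1 = 0
net6 = net5 XOR net2 = 0 XOR 1 = 1
net7 = net2 AND net6 = 1 AND 1 = 1
net8 = net7 XOR net2 = 1 XOR 1 = 0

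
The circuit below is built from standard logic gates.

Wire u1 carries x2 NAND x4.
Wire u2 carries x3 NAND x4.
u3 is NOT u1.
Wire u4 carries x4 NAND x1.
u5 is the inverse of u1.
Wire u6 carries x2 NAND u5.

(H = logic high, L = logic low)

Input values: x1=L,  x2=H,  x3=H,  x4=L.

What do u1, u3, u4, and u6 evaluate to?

u1 = x2 NAND x4 = H NAND L = H
u3 = NOT u1 = NOT H = L
u4 = x4 NAND x1 = L NAND L = H
u5 = NOT u1 = NOT H = L
u6 = x2 NAND u5 = H NAND L = H

u1 = H; u3 = L; u4 = H; u6 = H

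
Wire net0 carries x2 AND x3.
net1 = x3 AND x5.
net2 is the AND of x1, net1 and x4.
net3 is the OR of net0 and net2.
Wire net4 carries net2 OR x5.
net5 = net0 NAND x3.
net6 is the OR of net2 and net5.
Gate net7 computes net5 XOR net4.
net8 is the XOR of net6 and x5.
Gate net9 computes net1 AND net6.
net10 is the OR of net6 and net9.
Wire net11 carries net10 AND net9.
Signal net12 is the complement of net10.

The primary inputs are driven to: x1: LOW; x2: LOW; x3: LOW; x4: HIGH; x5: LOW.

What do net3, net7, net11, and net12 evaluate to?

net3 = LOW; net7 = HIGH; net11 = LOW; net12 = LOW

net0 = x2 AND x3 = LOW AND LOW = LOW
net1 = x3 AND x5 = LOW AND LOW = LOW
net2 = x1 AND net1 AND x4 = LOW AND LOW AND HIGH = LOW
net3 = net0 OR net2 = LOW OR LOW = LOW
net4 = net2 OR x5 = LOW OR LOW = LOW
net5 = net0 NAND x3 = LOW NAND LOW = HIGH
net6 = net2 OR net5 = LOW OR HIGH = HIGH
net7 = net5 XOR net4 = HIGH XOR LOW = HIGH
net9 = net1 AND net6 = LOW AND HIGH = LOW
net10 = net6 OR net9 = HIGH OR LOW = HIGH
net11 = net10 AND net9 = HIGH AND LOW = LOW
net12 = NOT net10 = NOT HIGH = LOW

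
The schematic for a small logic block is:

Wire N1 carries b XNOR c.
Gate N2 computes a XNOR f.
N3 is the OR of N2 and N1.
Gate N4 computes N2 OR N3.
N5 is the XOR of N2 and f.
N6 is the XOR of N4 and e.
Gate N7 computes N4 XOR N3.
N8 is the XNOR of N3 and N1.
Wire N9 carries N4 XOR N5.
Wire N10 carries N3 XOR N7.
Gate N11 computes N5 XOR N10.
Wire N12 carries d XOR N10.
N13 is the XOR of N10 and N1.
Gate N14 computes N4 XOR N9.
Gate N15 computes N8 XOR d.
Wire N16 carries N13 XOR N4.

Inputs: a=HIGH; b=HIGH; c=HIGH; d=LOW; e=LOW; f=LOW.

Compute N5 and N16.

N1 = b XNOR c = HIGH XNOR HIGH = HIGH
N2 = a XNOR f = HIGH XNOR LOW = LOW
N3 = N2 OR N1 = LOW OR HIGH = HIGH
N4 = N2 OR N3 = LOW OR HIGH = HIGH
N5 = N2 XOR f = LOW XOR LOW = LOW
N7 = N4 XOR N3 = HIGH XOR HIGH = LOW
N10 = N3 XOR N7 = HIGH XOR LOW = HIGH
N13 = N10 XOR N1 = HIGH XOR HIGH = LOW
N16 = N13 XOR N4 = LOW XOR HIGH = HIGH

N5 = LOW; N16 = HIGH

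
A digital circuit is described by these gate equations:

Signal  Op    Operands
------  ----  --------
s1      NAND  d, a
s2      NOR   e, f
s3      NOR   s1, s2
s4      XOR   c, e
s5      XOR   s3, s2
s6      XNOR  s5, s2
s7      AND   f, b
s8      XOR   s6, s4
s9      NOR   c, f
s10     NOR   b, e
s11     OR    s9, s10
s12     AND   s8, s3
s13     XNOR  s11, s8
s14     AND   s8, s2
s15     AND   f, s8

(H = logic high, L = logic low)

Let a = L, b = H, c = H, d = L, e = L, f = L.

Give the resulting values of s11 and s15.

s11 = L  s15 = L

s1 = d NAND a = L NAND L = H
s2 = e NOR f = L NOR L = H
s3 = s1 NOR s2 = H NOR H = L
s4 = c XOR e = H XOR L = H
s5 = s3 XOR s2 = L XOR H = H
s6 = s5 XNOR s2 = H XNOR H = H
s8 = s6 XOR s4 = H XOR H = L
s9 = c NOR f = H NOR L = L
s10 = b NOR e = H NOR L = L
s11 = s9 OR s10 = L OR L = L
s15 = f AND s8 = L AND L = L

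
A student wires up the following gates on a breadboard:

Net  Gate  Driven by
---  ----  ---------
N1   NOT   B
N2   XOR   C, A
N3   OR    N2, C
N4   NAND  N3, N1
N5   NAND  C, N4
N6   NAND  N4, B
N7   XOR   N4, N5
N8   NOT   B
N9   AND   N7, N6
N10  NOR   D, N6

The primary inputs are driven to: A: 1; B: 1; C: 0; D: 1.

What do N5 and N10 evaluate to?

N1 = NOT B = NOT 1 = 0
N2 = C XOR A = 0 XOR 1 = 1
N3 = N2 OR C = 1 OR 0 = 1
N4 = N3 NAND N1 = 1 NAND 0 = 1
N5 = C NAND N4 = 0 NAND 1 = 1
N6 = N4 NAND B = 1 NAND 1 = 0
N10 = D NOR N6 = 1 NOR 0 = 0

N5 = 1; N10 = 0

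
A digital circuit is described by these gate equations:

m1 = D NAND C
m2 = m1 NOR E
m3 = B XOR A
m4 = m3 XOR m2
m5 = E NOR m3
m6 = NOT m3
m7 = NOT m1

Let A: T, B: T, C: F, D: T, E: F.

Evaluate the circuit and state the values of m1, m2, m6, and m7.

m1 = T, m2 = F, m6 = T, m7 = F

m1 = D NAND C = T NAND F = T
m2 = m1 NOR E = T NOR F = F
m3 = B XOR A = T XOR T = F
m6 = NOT m3 = NOT F = T
m7 = NOT m1 = NOT T = F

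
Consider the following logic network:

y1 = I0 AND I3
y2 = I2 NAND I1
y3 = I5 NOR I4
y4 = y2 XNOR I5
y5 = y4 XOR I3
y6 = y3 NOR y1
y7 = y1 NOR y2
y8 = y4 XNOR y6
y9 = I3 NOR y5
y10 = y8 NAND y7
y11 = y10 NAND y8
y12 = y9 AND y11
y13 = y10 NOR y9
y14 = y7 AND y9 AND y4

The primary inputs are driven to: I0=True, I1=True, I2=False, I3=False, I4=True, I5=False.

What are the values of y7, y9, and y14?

y7 = False, y9 = True, y14 = False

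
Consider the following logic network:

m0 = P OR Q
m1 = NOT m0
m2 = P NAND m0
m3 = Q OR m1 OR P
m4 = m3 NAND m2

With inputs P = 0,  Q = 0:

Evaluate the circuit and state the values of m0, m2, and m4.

m0 = P OR Q = 0 OR 0 = 0
m1 = NOT m0 = NOT 0 = 1
m2 = P NAND m0 = 0 NAND 0 = 1
m3 = Q OR m1 OR P = 0 OR 1 OR 0 = 1
m4 = m3 NAND m2 = 1 NAND 1 = 0

m0 = 0, m2 = 1, m4 = 0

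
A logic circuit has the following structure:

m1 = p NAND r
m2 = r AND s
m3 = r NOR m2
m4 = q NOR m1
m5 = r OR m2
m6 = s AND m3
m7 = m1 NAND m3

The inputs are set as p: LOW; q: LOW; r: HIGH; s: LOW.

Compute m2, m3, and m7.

m2 = LOW, m3 = LOW, m7 = HIGH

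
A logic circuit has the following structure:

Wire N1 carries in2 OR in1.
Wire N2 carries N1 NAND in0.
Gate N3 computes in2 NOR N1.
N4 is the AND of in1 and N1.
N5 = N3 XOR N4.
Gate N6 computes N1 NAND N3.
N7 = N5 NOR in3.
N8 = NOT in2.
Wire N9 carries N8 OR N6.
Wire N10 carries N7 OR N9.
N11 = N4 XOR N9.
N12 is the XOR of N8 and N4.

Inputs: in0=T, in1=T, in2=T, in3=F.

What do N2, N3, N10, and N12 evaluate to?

N1 = in2 OR in1 = T OR T = T
N2 = N1 NAND in0 = T NAND T = F
N3 = in2 NOR N1 = T NOR T = F
N4 = in1 AND N1 = T AND T = T
N5 = N3 XOR N4 = F XOR T = T
N6 = N1 NAND N3 = T NAND F = T
N7 = N5 NOR in3 = T NOR F = F
N8 = NOT in2 = NOT T = F
N9 = N8 OR N6 = F OR T = T
N10 = N7 OR N9 = F OR T = T
N12 = N8 XOR N4 = F XOR T = T

N2 = F, N3 = F, N10 = T, N12 = T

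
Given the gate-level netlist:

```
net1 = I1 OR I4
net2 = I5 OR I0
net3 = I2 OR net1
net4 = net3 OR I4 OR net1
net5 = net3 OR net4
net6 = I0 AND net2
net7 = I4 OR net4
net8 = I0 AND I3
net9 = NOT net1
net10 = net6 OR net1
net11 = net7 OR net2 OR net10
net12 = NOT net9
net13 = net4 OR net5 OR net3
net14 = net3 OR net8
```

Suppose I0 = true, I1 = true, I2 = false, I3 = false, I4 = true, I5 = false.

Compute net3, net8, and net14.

net3 = true, net8 = false, net14 = true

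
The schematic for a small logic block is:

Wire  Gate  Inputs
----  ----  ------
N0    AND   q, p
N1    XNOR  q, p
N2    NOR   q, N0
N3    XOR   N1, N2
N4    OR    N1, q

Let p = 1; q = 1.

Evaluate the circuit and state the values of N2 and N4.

N0 = q AND p = 1 AND 1 = 1
N1 = q XNOR p = 1 XNOR 1 = 1
N2 = q NOR N0 = 1 NOR 1 = 0
N4 = N1 OR q = 1 OR 1 = 1

N2 = 0, N4 = 1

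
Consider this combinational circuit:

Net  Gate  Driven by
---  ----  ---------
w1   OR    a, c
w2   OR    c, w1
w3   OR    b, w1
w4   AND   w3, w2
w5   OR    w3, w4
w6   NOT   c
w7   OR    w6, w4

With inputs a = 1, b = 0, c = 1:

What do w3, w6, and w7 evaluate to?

w3 = 1  w6 = 0  w7 = 1

w1 = a OR c = 1 OR 1 = 1
w2 = c OR w1 = 1 OR 1 = 1
w3 = b OR w1 = 0 OR 1 = 1
w4 = w3 AND w2 = 1 AND 1 = 1
w6 = NOT c = NOT 1 = 0
w7 = w6 OR w4 = 0 OR 1 = 1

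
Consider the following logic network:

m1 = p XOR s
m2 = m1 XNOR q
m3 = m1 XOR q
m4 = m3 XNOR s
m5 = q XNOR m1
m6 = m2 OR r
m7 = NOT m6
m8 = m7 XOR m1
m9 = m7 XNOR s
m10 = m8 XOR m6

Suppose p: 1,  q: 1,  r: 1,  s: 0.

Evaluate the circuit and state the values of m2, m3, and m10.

m2 = 1; m3 = 0; m10 = 0

m1 = p XOR s = 1 XOR 0 = 1
m2 = m1 XNOR q = 1 XNOR 1 = 1
m3 = m1 XOR q = 1 XOR 1 = 0
m6 = m2 OR r = 1 OR 1 = 1
m7 = NOT m6 = NOT 1 = 0
m8 = m7 XOR m1 = 0 XOR 1 = 1
m10 = m8 XOR m6 = 1 XOR 1 = 0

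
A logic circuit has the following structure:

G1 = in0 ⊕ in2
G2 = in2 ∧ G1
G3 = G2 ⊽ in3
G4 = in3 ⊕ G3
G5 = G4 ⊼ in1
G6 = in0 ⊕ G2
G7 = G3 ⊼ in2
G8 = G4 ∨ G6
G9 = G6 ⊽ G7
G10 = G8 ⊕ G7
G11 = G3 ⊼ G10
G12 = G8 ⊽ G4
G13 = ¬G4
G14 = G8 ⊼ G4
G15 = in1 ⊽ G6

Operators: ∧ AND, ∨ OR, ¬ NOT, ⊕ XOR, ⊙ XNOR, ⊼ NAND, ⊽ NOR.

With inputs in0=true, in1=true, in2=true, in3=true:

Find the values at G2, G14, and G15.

G2 = false, G14 = false, G15 = false

G1 = in0 XOR in2 = true XOR true = false
G2 = in2 AND G1 = true AND false = false
G3 = G2 NOR in3 = false NOR true = false
G4 = in3 XOR G3 = true XOR false = true
G6 = in0 XOR G2 = true XOR false = true
G8 = G4 OR G6 = true OR true = true
G14 = G8 NAND G4 = true NAND true = false
G15 = in1 NOR G6 = true NOR true = false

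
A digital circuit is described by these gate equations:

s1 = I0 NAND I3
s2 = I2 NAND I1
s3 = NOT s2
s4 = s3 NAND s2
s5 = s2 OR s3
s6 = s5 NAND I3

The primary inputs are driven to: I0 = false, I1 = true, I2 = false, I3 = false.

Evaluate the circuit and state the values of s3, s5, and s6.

s3 = false, s5 = true, s6 = true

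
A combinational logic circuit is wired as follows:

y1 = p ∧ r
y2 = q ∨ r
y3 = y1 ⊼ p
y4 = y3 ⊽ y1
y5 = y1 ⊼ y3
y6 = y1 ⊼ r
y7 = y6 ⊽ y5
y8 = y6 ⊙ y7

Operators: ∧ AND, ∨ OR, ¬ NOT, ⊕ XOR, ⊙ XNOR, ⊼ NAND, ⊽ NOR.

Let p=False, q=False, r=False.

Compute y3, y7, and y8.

y1 = p AND r = False AND False = False
y3 = y1 NAND p = False NAND False = True
y5 = y1 NAND y3 = False NAND True = True
y6 = y1 NAND r = False NAND False = True
y7 = y6 NOR y5 = True NOR True = False
y8 = y6 XNOR y7 = True XNOR False = False

y3 = True, y7 = False, y8 = False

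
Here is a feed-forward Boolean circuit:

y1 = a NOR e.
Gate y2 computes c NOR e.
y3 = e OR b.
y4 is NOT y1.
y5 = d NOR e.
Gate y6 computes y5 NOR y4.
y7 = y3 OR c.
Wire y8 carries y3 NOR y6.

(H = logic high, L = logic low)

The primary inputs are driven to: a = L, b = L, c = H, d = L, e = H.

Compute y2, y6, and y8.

y2 = L, y6 = L, y8 = L

y1 = a NOR e = L NOR H = L
y2 = c NOR e = H NOR H = L
y3 = e OR b = H OR L = H
y4 = NOT y1 = NOT L = H
y5 = d NOR e = L NOR H = L
y6 = y5 NOR y4 = L NOR H = L
y8 = y3 NOR y6 = H NOR L = L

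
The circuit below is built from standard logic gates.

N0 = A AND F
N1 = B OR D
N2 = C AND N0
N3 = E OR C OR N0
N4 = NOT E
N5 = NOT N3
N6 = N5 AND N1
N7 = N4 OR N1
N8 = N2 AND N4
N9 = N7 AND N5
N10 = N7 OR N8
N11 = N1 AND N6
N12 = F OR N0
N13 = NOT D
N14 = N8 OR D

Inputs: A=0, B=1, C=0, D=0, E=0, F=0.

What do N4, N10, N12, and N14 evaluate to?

N4 = 1, N10 = 1, N12 = 0, N14 = 0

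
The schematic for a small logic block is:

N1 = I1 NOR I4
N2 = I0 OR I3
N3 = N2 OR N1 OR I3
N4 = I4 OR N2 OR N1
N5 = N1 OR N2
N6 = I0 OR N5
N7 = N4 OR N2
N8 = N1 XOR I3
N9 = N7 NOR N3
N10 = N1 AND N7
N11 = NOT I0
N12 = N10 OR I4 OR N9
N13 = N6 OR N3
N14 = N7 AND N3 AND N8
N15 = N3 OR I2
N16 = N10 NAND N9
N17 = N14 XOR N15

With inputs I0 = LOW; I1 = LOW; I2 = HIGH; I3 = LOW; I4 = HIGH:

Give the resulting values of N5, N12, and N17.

N5 = LOW  N12 = HIGH  N17 = HIGH

N1 = I1 NOR I4 = LOW NOR HIGH = LOW
N2 = I0 OR I3 = LOW OR LOW = LOW
N3 = N2 OR N1 OR I3 = LOW OR LOW OR LOW = LOW
N4 = I4 OR N2 OR N1 = HIGH OR LOW OR LOW = HIGH
N5 = N1 OR N2 = LOW OR LOW = LOW
N7 = N4 OR N2 = HIGH OR LOW = HIGH
N8 = N1 XOR I3 = LOW XOR LOW = LOW
N9 = N7 NOR N3 = HIGH NOR LOW = LOW
N10 = N1 AND N7 = LOW AND HIGH = LOW
N12 = N10 OR I4 OR N9 = LOW OR HIGH OR LOW = HIGH
N14 = N7 AND N3 AND N8 = HIGH AND LOW AND LOW = LOW
N15 = N3 OR I2 = LOW OR HIGH = HIGH
N17 = N14 XOR N15 = LOW XOR HIGH = HIGH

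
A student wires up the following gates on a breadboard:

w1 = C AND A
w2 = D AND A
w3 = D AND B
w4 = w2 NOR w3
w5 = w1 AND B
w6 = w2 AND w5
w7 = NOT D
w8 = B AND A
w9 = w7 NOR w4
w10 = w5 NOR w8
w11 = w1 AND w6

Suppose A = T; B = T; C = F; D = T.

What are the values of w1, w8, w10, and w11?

w1 = C AND A = F AND T = F
w2 = D AND A = T AND T = T
w5 = w1 AND B = F AND T = F
w6 = w2 AND w5 = T AND F = F
w8 = B AND A = T AND T = T
w10 = w5 NOR w8 = F NOR T = F
w11 = w1 AND w6 = F AND F = F

w1 = F, w8 = T, w10 = F, w11 = F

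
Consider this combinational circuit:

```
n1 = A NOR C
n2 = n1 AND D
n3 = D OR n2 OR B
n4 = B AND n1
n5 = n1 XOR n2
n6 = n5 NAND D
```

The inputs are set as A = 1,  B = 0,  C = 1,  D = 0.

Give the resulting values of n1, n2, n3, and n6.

n1 = A NOR C = 1 NOR 1 = 0
n2 = n1 AND D = 0 AND 0 = 0
n3 = D OR n2 OR B = 0 OR 0 OR 0 = 0
n5 = n1 XOR n2 = 0 XOR 0 = 0
n6 = n5 NAND D = 0 NAND 0 = 1

n1 = 0  n2 = 0  n3 = 0  n6 = 1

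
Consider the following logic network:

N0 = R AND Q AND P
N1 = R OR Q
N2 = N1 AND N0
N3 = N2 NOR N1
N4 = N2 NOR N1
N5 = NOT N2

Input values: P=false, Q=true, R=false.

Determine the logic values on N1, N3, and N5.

N0 = R AND Q AND P = false AND true AND false = false
N1 = R OR Q = false OR true = true
N2 = N1 AND N0 = true AND false = false
N3 = N2 NOR N1 = false NOR true = false
N5 = NOT N2 = NOT false = true

N1 = true; N3 = false; N5 = true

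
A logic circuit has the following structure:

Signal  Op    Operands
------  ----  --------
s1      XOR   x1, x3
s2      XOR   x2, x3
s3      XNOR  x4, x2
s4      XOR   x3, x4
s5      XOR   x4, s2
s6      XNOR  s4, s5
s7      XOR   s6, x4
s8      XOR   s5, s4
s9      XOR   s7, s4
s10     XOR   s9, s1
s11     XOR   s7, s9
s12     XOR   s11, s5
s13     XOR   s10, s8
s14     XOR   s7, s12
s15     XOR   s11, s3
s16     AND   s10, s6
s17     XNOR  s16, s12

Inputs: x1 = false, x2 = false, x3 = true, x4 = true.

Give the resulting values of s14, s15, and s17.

s1 = x1 XOR x3 = false XOR true = true
s2 = x2 XOR x3 = false XOR true = true
s3 = x4 XNOR x2 = true XNOR false = false
s4 = x3 XOR x4 = true XOR true = false
s5 = x4 XOR s2 = true XOR true = false
s6 = s4 XNOR s5 = false XNOR false = true
s7 = s6 XOR x4 = true XOR true = false
s9 = s7 XOR s4 = false XOR false = false
s10 = s9 XOR s1 = false XOR true = true
s11 = s7 XOR s9 = false XOR false = false
s12 = s11 XOR s5 = false XOR false = false
s14 = s7 XOR s12 = false XOR false = false
s15 = s11 XOR s3 = false XOR false = false
s16 = s10 AND s6 = true AND true = true
s17 = s16 XNOR s12 = true XNOR false = false

s14 = false, s15 = false, s17 = false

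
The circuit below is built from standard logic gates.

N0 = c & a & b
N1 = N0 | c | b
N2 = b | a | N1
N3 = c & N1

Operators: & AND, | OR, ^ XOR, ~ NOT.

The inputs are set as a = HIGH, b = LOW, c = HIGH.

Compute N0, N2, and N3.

N0 = c AND a AND b = HIGH AND HIGH AND LOW = LOW
N1 = N0 OR c OR b = LOW OR HIGH OR LOW = HIGH
N2 = b OR a OR N1 = LOW OR HIGH OR HIGH = HIGH
N3 = c AND N1 = HIGH AND HIGH = HIGH

N0 = LOW, N2 = HIGH, N3 = HIGH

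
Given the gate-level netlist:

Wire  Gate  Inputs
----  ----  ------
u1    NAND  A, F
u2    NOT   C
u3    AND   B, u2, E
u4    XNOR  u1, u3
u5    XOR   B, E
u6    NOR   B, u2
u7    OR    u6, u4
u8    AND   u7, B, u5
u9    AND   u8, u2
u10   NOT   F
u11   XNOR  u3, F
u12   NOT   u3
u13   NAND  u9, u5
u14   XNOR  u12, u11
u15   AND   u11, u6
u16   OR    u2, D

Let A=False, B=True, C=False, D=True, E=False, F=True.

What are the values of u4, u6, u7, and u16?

u4 = False, u6 = False, u7 = False, u16 = True

u1 = A NAND F = False NAND True = True
u2 = NOT C = NOT False = True
u3 = B AND u2 AND E = True AND True AND False = False
u4 = u1 XNOR u3 = True XNOR False = False
u6 = B NOR u2 = True NOR True = False
u7 = u6 OR u4 = False OR False = False
u16 = u2 OR D = True OR True = True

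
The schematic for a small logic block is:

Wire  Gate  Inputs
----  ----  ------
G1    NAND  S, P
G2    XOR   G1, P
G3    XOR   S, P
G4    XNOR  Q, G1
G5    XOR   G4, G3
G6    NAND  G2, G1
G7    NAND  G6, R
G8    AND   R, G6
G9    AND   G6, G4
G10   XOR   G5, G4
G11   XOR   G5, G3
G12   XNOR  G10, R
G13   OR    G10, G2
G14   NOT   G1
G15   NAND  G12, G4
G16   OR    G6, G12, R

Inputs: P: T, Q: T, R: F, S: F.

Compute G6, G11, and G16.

G1 = S NAND P = F NAND T = T
G2 = G1 XOR P = T XOR T = F
G3 = S XOR P = F XOR T = T
G4 = Q XNOR G1 = T XNOR T = T
G5 = G4 XOR G3 = T XOR T = F
G6 = G2 NAND G1 = F NAND T = T
G10 = G5 XOR G4 = F XOR T = T
G11 = G5 XOR G3 = F XOR T = T
G12 = G10 XNOR R = T XNOR F = F
G16 = G6 OR G12 OR R = T OR F OR F = T

G6 = T; G11 = T; G16 = T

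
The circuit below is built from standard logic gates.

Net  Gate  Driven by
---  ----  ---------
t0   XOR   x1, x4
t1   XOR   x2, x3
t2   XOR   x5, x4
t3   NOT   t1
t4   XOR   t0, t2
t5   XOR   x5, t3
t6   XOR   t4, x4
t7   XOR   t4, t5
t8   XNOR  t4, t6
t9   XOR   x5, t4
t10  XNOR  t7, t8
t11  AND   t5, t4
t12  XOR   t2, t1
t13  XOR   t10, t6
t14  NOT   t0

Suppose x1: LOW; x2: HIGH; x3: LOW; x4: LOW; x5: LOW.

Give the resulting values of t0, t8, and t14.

t0 = LOW, t8 = HIGH, t14 = HIGH

t0 = x1 XOR x4 = LOW XOR LOW = LOW
t2 = x5 XOR x4 = LOW XOR LOW = LOW
t4 = t0 XOR t2 = LOW XOR LOW = LOW
t6 = t4 XOR x4 = LOW XOR LOW = LOW
t8 = t4 XNOR t6 = LOW XNOR LOW = HIGH
t14 = NOT t0 = NOT LOW = HIGH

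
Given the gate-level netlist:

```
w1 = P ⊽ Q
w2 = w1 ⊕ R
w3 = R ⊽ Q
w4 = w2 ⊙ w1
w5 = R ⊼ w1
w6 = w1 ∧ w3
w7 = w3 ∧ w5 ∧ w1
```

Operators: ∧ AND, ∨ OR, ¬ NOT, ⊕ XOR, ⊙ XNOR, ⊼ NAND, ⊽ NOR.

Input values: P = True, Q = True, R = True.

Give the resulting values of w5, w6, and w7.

w1 = P NOR Q = True NOR True = False
w3 = R NOR Q = True NOR True = False
w5 = R NAND w1 = True NAND False = True
w6 = w1 AND w3 = False AND False = False
w7 = w3 AND w5 AND w1 = False AND True AND False = False

w5 = True, w6 = False, w7 = False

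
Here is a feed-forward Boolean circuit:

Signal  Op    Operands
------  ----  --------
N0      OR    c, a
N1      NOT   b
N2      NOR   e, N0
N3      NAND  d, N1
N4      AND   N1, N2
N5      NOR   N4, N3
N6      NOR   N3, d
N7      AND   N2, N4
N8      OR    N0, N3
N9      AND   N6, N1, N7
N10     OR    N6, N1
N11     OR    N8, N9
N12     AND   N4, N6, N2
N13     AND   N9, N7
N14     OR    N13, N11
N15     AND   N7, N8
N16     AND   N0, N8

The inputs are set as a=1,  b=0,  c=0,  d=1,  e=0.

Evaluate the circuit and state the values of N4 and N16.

N4 = 0, N16 = 1

N0 = c OR a = 0 OR 1 = 1
N1 = NOT b = NOT 0 = 1
N2 = e NOR N0 = 0 NOR 1 = 0
N3 = d NAND N1 = 1 NAND 1 = 0
N4 = N1 AND N2 = 1 AND 0 = 0
N8 = N0 OR N3 = 1 OR 0 = 1
N16 = N0 AND N8 = 1 AND 1 = 1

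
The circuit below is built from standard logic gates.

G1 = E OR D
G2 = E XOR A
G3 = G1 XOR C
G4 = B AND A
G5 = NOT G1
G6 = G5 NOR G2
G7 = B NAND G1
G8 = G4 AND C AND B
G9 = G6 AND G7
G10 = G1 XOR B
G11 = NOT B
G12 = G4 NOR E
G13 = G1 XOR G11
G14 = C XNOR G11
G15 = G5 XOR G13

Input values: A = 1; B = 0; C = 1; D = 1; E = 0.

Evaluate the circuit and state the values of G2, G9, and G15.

G2 = 1  G9 = 0  G15 = 0

G1 = E OR D = 0 OR 1 = 1
G2 = E XOR A = 0 XOR 1 = 1
G5 = NOT G1 = NOT 1 = 0
G6 = G5 NOR G2 = 0 NOR 1 = 0
G7 = B NAND G1 = 0 NAND 1 = 1
G9 = G6 AND G7 = 0 AND 1 = 0
G11 = NOT B = NOT 0 = 1
G13 = G1 XOR G11 = 1 XOR 1 = 0
G15 = G5 XOR G13 = 0 XOR 0 = 0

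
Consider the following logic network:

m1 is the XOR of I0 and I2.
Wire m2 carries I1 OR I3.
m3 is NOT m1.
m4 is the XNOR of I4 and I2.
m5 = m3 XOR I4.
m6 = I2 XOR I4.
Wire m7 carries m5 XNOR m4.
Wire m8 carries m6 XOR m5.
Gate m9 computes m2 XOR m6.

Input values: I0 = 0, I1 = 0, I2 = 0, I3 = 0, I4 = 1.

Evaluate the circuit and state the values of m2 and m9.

m2 = 0  m9 = 1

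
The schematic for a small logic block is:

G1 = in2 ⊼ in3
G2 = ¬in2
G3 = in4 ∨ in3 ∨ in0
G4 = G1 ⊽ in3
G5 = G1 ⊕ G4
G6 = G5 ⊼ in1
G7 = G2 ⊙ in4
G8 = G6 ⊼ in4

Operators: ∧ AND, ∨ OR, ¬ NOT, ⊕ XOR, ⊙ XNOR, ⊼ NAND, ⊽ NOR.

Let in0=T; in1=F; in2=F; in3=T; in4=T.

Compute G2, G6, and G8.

G1 = in2 NAND in3 = F NAND T = T
G2 = NOT in2 = NOT F = T
G4 = G1 NOR in3 = T NOR T = F
G5 = G1 XOR G4 = T XOR F = T
G6 = G5 NAND in1 = T NAND F = T
G8 = G6 NAND in4 = T NAND T = F

G2 = T, G6 = T, G8 = F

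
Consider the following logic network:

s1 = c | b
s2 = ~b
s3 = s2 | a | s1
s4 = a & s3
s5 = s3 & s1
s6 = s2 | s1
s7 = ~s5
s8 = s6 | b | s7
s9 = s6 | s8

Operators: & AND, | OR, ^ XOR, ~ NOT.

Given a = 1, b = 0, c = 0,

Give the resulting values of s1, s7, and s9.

s1 = c OR b = 0 OR 0 = 0
s2 = NOT b = NOT 0 = 1
s3 = s2 OR a OR s1 = 1 OR 1 OR 0 = 1
s5 = s3 AND s1 = 1 AND 0 = 0
s6 = s2 OR s1 = 1 OR 0 = 1
s7 = NOT s5 = NOT 0 = 1
s8 = s6 OR b OR s7 = 1 OR 0 OR 1 = 1
s9 = s6 OR s8 = 1 OR 1 = 1

s1 = 0; s7 = 1; s9 = 1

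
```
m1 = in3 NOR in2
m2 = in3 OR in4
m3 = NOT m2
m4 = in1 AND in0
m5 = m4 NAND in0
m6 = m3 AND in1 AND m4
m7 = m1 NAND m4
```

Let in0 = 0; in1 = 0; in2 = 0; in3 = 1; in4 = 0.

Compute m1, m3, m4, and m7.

m1 = 0  m3 = 0  m4 = 0  m7 = 1

m1 = in3 NOR in2 = 1 NOR 0 = 0
m2 = in3 OR in4 = 1 OR 0 = 1
m3 = NOT m2 = NOT 1 = 0
m4 = in1 AND in0 = 0 AND 0 = 0
m7 = m1 NAND m4 = 0 NAND 0 = 1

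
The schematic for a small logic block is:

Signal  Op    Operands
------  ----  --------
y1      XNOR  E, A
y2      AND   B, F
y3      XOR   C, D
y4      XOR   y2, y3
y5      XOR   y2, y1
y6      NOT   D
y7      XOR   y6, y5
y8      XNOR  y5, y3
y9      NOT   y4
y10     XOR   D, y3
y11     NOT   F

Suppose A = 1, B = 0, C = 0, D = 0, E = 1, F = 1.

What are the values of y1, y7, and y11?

y1 = E XNOR A = 1 XNOR 1 = 1
y2 = B AND F = 0 AND 1 = 0
y5 = y2 XOR y1 = 0 XOR 1 = 1
y6 = NOT D = NOT 0 = 1
y7 = y6 XOR y5 = 1 XOR 1 = 0
y11 = NOT F = NOT 1 = 0

y1 = 1; y7 = 0; y11 = 0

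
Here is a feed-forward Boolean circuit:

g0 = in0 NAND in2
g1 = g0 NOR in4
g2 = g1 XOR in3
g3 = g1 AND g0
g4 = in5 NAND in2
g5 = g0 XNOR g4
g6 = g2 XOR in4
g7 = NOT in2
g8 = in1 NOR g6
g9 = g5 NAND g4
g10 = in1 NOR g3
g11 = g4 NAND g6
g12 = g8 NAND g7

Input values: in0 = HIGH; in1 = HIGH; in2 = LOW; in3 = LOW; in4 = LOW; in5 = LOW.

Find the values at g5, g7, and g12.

g5 = HIGH; g7 = HIGH; g12 = HIGH

g0 = in0 NAND in2 = HIGH NAND LOW = HIGH
g1 = g0 NOR in4 = HIGH NOR LOW = LOW
g2 = g1 XOR in3 = LOW XOR LOW = LOW
g4 = in5 NAND in2 = LOW NAND LOW = HIGH
g5 = g0 XNOR g4 = HIGH XNOR HIGH = HIGH
g6 = g2 XOR in4 = LOW XOR LOW = LOW
g7 = NOT in2 = NOT LOW = HIGH
g8 = in1 NOR g6 = HIGH NOR LOW = LOW
g12 = g8 NAND g7 = LOW NAND HIGH = HIGH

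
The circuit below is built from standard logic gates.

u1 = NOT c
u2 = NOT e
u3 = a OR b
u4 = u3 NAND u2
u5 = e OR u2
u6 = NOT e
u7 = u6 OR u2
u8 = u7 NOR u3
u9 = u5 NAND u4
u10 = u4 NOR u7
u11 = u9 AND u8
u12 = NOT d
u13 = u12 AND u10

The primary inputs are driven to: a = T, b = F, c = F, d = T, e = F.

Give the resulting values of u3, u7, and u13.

u3 = T, u7 = T, u13 = F

u2 = NOT e = NOT F = T
u3 = a OR b = T OR F = T
u4 = u3 NAND u2 = T NAND T = F
u6 = NOT e = NOT F = T
u7 = u6 OR u2 = T OR T = T
u10 = u4 NOR u7 = F NOR T = F
u12 = NOT d = NOT T = F
u13 = u12 AND u10 = F AND F = F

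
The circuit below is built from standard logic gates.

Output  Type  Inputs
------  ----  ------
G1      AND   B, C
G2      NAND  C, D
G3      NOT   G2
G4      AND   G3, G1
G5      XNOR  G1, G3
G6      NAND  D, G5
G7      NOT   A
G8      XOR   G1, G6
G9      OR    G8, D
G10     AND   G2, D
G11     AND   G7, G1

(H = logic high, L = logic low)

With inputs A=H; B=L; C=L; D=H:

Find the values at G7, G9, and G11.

G7 = L, G9 = H, G11 = L

G1 = B AND C = L AND L = L
G2 = C NAND D = L NAND H = H
G3 = NOT G2 = NOT H = L
G5 = G1 XNOR G3 = L XNOR L = H
G6 = D NAND G5 = H NAND H = L
G7 = NOT A = NOT H = L
G8 = G1 XOR G6 = L XOR L = L
G9 = G8 OR D = L OR H = H
G11 = G7 AND G1 = L AND L = L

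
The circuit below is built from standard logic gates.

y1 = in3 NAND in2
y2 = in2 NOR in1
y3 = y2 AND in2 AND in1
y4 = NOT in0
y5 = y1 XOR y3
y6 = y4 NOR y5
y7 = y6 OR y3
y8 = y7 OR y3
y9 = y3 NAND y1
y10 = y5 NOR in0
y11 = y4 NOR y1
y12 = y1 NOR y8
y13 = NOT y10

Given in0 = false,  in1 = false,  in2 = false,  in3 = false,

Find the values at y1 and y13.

y1 = true, y13 = true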